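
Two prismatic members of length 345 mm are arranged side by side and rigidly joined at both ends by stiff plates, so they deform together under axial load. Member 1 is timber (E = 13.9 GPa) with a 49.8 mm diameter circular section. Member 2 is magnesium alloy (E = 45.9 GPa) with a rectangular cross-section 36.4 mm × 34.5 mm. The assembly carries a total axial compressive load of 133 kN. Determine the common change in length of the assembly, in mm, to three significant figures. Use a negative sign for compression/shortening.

-0.542 mm

A_1 = 1948 mm².
A_2 = 1256 mm².
Equal strain + equilibrium ⇒ each member carries load in proportion to AE: A₁E₁ = 27070000 N, A₂E₂ = 57640000 N, ΣAE = 84720000 N.
δ = PL/ΣAE = -133000·345/84720000 = -0.5416 mm.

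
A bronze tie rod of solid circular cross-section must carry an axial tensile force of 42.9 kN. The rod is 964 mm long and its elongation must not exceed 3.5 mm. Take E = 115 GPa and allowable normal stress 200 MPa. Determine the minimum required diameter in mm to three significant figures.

Required area A ≥ P/σ_allow = 42900/200 = 214.5 mm².
For a solid circular section, d ≥ √(4A/π) = 16.53 mm.
Elongation limit: A ≥ PL/(Eδ_allow) = 42900·964/(115000·3.5) = 102.7 mm² ⇒ d ≥ 11.44 mm.
The stress limit governs.

16.5 mm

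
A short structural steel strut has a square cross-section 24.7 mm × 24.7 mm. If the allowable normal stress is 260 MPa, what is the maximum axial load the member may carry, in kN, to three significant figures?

159 kN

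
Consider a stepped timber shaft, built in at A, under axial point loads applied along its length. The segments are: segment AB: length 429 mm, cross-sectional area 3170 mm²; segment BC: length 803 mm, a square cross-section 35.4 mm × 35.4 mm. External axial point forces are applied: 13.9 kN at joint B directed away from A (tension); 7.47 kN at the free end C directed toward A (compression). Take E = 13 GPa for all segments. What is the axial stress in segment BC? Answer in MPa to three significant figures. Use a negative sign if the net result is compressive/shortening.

Internal axial forces (sectioning from the free end, tension +): N_BC = -7.47 kN, N_AB = 6.43 kN.
A_BC = 1253 mm².
σ_BC = N_BC/A_BC = -7470/1253 = -5.961 MPa.

-5.96 MPa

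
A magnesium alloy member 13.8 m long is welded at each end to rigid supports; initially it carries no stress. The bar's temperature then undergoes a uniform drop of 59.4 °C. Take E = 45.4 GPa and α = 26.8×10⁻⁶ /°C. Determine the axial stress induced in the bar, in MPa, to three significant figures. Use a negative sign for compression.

Free thermal expansion αLΔT = 26.8e-6 · 13800 · -59.4 = -21.97 mm.
The walls impose strain ε = −(-21.97)/13800 = 1.5919e-03; σ = Eε = 45400 · 1.5919e-03 = 72.27 MPa.

72.3 MPa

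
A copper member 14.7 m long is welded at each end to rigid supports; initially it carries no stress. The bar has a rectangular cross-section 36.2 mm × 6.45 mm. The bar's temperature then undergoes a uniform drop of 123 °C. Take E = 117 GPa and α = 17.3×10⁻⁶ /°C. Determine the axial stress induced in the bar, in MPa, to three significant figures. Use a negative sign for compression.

Free thermal expansion αLΔT = 17.3e-6 · 14700 · -123 = -31.28 mm.
The walls impose strain ε = −(-31.28)/14700 = 2.1279e-03; σ = Eε = 117000 · 2.1279e-03 = 249 MPa.

249 MPa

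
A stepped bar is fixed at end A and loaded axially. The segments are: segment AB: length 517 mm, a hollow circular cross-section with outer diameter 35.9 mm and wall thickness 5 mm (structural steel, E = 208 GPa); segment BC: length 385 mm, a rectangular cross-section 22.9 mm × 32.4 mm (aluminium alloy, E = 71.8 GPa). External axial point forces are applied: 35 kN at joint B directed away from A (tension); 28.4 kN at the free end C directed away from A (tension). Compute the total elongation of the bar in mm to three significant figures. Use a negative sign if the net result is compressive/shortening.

Internal axial forces (sectioning from the free end, tension +): N_BC = 28.4 kN, N_AB = 63.4 kN.
A_AB = 485.4 mm².
A_BC = 742 mm².
δ_AB = 63400·517/(485.4·208000) = 0.3247 mm
δ_BC = 28400·385/(742·71800) = 0.2052 mm
δ = Σδ_i = 0.5299 mm.

0.530 mm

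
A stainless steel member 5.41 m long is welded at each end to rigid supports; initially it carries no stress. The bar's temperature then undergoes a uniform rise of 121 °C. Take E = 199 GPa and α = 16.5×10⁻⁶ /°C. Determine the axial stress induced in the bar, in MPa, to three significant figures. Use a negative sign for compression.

Free thermal expansion αLΔT = 16.5e-6 · 5410 · 121 = 10.8 mm.
The walls impose strain ε = −(10.8)/5410 = -1.9965e-03; σ = Eε = 199000 · -1.9965e-03 = -397.3 MPa.

-397 MPa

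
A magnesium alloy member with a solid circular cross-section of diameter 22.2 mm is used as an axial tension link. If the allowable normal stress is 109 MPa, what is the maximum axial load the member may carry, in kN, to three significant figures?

A = 387.1 mm².
P_max = σ_allow · A = 109 · 387.1 = 42190 N = 42.19 kN.

42.2 kN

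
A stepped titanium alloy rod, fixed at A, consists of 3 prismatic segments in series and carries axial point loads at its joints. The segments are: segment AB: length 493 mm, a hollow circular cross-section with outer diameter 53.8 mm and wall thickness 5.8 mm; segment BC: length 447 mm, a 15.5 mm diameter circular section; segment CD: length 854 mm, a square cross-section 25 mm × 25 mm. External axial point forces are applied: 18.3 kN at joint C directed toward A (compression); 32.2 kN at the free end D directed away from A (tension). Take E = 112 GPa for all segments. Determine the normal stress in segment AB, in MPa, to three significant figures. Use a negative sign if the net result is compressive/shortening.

Internal axial forces (sectioning from the free end, tension +): N_CD = 32.2 kN, N_BC = 13.9 kN, N_AB = 13.9 kN.
A_AB = 874.6 mm².
σ_AB = N_AB/A_AB = 13900/874.6 = 15.89 MPa.

15.9 MPa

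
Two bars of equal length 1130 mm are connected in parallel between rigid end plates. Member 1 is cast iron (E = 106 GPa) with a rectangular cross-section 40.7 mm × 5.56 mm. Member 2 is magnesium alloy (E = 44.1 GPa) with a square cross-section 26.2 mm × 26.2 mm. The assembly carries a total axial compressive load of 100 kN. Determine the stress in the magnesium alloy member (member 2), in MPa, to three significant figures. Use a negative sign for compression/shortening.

-81.3 MPa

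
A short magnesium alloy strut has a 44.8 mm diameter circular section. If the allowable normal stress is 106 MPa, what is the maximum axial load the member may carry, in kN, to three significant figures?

A = 1576 mm².
P_max = σ_allow · A = 106 · 1576 = 167100 N = 167.1 kN.

167 kN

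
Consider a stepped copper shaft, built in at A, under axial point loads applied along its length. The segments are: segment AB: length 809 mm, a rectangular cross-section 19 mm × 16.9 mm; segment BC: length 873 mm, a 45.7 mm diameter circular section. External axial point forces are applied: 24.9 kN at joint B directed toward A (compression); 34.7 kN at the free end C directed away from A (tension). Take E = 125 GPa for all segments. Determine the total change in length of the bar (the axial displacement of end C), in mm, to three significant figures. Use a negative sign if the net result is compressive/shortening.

Internal axial forces (sectioning from the free end, tension +): N_BC = 34.7 kN, N_AB = 9.8 kN.
A_AB = 321.1 mm².
A_BC = 1640 mm².
δ_AB = 9800·809/(321.1·125000) = 0.1975 mm
δ_BC = 34700·873/(1640·125000) = 0.1477 mm
δ = Σδ_i = 0.3453 mm.

0.345 mm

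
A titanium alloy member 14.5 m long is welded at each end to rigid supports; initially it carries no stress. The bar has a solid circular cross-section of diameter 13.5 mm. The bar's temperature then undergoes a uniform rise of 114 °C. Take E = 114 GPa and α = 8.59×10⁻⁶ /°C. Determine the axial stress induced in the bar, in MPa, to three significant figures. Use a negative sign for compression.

-112 MPa

Free thermal expansion αLΔT = 8.59e-6 · 14500 · 114 = 14.2 mm.
The walls impose strain ε = −(14.2)/14500 = -9.7926e-04; σ = Eε = 114000 · -9.7926e-04 = -111.6 MPa.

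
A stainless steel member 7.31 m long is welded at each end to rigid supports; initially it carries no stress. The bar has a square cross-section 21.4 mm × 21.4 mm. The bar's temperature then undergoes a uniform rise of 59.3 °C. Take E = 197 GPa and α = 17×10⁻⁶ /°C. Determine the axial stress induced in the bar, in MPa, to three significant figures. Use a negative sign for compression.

-199 MPa

Free thermal expansion αLΔT = 17e-6 · 7310 · 59.3 = 7.369 mm.
The walls impose strain ε = −(7.369)/7310 = -1.0081e-03; σ = Eε = 197000 · -1.0081e-03 = -198.6 MPa.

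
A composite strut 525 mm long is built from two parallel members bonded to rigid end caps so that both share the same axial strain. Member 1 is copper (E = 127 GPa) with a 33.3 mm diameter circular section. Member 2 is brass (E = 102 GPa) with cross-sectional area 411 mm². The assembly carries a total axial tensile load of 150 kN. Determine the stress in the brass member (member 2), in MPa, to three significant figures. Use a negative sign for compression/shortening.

A_1 = 870.9 mm².
Equal strain + equilibrium ⇒ each member carries load in proportion to AE: A₁E₁ = 110600000 N, A₂E₂ = 41920000 N, ΣAE = 152500000 N.
σ₂ = P·E₂/ΣAE = 150000·102000/152500000 = 100.3 MPa.

100 MPa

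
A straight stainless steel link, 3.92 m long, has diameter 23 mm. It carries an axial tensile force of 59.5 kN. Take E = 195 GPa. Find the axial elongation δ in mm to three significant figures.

2.88 mm

A = 415.5 mm².
δ_mech = NL/(AE) = 59500·3920/(415.5·195000) = 2.879 mm.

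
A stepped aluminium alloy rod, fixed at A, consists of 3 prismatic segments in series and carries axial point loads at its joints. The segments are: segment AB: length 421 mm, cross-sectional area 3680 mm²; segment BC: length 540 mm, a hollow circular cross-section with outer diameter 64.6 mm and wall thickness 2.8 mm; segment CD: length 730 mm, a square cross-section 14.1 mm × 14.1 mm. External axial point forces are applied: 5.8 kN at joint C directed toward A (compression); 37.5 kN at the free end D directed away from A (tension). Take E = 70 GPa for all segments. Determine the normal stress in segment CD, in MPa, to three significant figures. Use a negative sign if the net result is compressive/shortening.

189 MPa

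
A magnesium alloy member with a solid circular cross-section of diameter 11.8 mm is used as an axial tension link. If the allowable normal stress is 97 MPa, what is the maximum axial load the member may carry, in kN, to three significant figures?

A = 109.4 mm².
P_max = σ_allow · A = 97 · 109.4 = 10610 N = 10.61 kN.

10.6 kN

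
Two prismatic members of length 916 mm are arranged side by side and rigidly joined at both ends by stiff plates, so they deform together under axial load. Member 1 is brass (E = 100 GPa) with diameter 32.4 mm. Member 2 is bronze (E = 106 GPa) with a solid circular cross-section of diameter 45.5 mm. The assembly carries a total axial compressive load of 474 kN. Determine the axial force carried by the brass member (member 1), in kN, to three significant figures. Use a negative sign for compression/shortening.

A_1 = 824.5 mm².
A_2 = 1626 mm².
Equal strain + equilibrium ⇒ each member carries load in proportion to AE: A₁E₁ = 82450000 N, A₂E₂ = 172400000 N, ΣAE = 254800000 N.
F₁ = P·A₁E₁/ΣAE = -474000·82450000/254800000 = -153400 N.

-153 kN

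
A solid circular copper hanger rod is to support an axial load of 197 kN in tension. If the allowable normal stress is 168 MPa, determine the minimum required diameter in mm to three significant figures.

Required area A ≥ P/σ_allow = 197000/168 = 1173 mm².
For a solid circular section, d ≥ √(4A/π) = 38.64 mm.

38.6 mm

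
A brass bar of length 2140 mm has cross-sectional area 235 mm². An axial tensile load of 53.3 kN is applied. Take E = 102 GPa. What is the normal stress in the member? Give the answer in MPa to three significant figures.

227 MPa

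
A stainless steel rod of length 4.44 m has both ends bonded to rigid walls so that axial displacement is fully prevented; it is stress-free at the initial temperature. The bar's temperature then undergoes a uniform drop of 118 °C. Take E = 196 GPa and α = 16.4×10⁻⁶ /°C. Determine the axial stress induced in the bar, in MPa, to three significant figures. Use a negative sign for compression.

Free thermal expansion αLΔT = 16.4e-6 · 4440 · -118 = -8.592 mm.
The walls impose strain ε = −(-8.592)/4440 = 1.9352e-03; σ = Eε = 196000 · 1.9352e-03 = 379.3 MPa.

379 MPa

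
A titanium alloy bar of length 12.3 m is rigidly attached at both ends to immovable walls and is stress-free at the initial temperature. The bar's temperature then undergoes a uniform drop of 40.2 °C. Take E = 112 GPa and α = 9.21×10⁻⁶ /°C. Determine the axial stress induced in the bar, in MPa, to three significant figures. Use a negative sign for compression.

Free thermal expansion αLΔT = 9.21e-6 · 12300 · -40.2 = -4.554 mm.
The walls impose strain ε = −(-4.554)/12300 = 3.7024e-04; σ = Eε = 112000 · 3.7024e-04 = 41.47 MPa.

41.5 MPa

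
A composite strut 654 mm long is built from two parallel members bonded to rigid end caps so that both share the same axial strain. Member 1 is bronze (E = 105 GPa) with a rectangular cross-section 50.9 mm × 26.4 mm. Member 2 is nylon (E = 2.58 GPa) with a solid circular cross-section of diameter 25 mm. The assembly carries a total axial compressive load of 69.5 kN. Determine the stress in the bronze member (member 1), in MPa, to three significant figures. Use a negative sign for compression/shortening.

-51.3 MPa

A_1 = 1344 mm².
A_2 = 490.9 mm².
Equal strain + equilibrium ⇒ each member carries load in proportion to AE: A₁E₁ = 141100000 N, A₂E₂ = 1266000 N, ΣAE = 142400000 N.
σ₁ = P·E₁/ΣAE = -69500·105000/142400000 = -51.26 MPa.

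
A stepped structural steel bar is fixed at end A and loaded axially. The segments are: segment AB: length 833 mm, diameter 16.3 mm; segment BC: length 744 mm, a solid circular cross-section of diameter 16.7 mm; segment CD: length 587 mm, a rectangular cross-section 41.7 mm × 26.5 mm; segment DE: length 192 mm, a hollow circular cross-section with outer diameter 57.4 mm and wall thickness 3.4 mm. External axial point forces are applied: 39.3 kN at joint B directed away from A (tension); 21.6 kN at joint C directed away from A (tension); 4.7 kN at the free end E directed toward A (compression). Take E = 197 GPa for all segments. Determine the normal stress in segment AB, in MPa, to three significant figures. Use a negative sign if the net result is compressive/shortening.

Internal axial forces (sectioning from the free end, tension +): N_DE = -4.7 kN, N_CD = -4.7 kN, N_BC = 16.9 kN, N_AB = 56.2 kN.
A_AB = 208.7 mm².
σ_AB = N_AB/A_AB = 56200/208.7 = 269.3 MPa.

269 MPa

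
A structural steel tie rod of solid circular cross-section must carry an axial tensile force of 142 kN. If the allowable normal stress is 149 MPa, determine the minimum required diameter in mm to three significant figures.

Required area A ≥ P/σ_allow = 142000/149 = 953 mm².
For a solid circular section, d ≥ √(4A/π) = 34.83 mm.

34.8 mm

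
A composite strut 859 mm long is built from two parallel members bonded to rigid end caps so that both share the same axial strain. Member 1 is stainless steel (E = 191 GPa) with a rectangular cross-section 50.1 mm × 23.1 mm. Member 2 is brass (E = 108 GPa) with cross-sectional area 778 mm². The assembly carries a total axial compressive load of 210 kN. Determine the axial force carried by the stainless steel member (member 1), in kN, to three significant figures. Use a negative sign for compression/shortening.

A_1 = 1157 mm².
Equal strain + equilibrium ⇒ each member carries load in proportion to AE: A₁E₁ = 221000000 N, A₂E₂ = 84020000 N, ΣAE = 305100000 N.
F₁ = P·A₁E₁/ΣAE = -210000·221000000/305100000 = -152200 N.

-152 kN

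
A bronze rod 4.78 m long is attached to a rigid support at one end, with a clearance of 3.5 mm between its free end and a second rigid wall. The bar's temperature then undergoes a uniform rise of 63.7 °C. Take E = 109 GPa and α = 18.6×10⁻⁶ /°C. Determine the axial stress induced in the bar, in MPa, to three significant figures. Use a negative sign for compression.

-49.3 MPa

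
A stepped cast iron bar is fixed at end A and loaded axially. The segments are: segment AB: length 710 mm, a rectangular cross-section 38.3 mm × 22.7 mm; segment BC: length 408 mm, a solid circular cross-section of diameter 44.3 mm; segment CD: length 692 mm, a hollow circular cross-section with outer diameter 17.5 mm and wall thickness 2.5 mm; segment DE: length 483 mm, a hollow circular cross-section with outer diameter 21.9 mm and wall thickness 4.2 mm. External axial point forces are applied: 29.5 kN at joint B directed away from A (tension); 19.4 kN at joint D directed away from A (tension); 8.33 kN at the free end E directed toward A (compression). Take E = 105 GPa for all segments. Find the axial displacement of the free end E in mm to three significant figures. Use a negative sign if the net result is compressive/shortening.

0.799 mm

Internal axial forces (sectioning from the free end, tension +): N_DE = -8.33 kN, N_CD = 11.07 kN, N_BC = 11.07 kN, N_AB = 40.57 kN.
A_AB = 869.4 mm².
A_BC = 1541 mm².
A_CD = 117.8 mm².
A_DE = 233.5 mm².
δ_AB = 40570·710/(869.4·105000) = 0.3155 mm
δ_BC = 11070·408/(1541·105000) = 0.02791 mm
δ_CD = 11070·692/(117.8·105000) = 0.6193 mm
δ_DE = -8330·483/(233.5·105000) = -0.1641 mm
δ = Σδ_i = 0.7986 mm.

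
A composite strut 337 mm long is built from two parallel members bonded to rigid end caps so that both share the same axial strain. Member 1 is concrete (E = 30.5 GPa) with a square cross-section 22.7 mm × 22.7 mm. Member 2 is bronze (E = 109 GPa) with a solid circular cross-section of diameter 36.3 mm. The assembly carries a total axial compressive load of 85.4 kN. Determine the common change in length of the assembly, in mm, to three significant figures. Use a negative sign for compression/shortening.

-0.224 mm

A_1 = 515.3 mm².
A_2 = 1035 mm².
Equal strain + equilibrium ⇒ each member carries load in proportion to AE: A₁E₁ = 15720000 N, A₂E₂ = 112800000 N, ΣAE = 128500000 N.
δ = PL/ΣAE = -85400·337/128500000 = -0.2239 mm.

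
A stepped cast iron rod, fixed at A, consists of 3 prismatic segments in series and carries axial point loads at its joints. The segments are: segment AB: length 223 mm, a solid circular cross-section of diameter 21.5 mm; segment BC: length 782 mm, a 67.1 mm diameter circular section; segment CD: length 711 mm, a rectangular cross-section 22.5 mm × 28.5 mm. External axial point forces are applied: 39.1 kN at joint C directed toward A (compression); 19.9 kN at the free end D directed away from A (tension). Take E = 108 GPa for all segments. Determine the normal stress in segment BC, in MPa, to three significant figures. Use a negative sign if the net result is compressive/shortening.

Internal axial forces (sectioning from the free end, tension +): N_CD = 19.9 kN, N_BC = -19.2 kN, N_AB = -19.2 kN.
A_BC = 3536 mm².
σ_BC = N_BC/A_BC = -19200/3536 = -5.43 MPa.

-5.43 MPa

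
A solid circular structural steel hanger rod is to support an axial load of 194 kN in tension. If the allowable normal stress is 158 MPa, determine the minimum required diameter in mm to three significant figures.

39.5 mm

Required area A ≥ P/σ_allow = 194000/158 = 1228 mm².
For a solid circular section, d ≥ √(4A/π) = 39.54 mm.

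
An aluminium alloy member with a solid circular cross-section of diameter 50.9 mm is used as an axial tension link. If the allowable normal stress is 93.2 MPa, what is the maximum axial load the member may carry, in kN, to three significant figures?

A = 2035 mm².
P_max = σ_allow · A = 93.2 · 2035 = 189600 N = 189.6 kN.

190 kN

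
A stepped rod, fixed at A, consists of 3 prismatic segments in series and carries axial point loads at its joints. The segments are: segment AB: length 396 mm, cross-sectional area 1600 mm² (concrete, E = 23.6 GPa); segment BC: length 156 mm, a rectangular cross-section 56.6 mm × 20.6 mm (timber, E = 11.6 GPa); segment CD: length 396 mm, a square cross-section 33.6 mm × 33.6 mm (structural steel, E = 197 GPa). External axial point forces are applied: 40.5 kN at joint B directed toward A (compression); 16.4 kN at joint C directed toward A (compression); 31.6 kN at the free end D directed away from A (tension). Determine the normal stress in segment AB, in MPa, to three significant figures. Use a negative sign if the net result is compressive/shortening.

Internal axial forces (sectioning from the free end, tension +): N_CD = 31.6 kN, N_BC = 15.2 kN, N_AB = -25.3 kN.
σ_AB = N_AB/A_AB = -25300/1600 = -15.81 MPa.

-15.8 MPa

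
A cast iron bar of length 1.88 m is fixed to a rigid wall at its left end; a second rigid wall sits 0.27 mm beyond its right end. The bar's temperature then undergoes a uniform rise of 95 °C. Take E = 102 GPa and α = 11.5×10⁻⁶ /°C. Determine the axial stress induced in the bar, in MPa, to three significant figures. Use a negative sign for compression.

Free thermal expansion αLΔT = 11.5e-6 · 1880 · 95 = 2.054 mm.
The walls engage after the gap closes; constrained expansion = 2.054 − 0.27 = 1.784 mm.
The walls impose strain ε = −(1.784)/1880 = -9.4888e-04; σ = Eε = 102000 · -9.4888e-04 = -96.79 MPa.

-96.8 MPa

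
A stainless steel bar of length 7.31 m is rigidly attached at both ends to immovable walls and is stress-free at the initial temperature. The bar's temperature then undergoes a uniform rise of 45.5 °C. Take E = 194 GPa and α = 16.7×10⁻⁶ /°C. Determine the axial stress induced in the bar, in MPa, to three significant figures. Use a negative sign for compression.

-147 MPa

Free thermal expansion αLΔT = 16.7e-6 · 7310 · 45.5 = 5.555 mm.
The walls impose strain ε = −(5.555)/7310 = -7.5985e-04; σ = Eε = 194000 · -7.5985e-04 = -147.4 MPa.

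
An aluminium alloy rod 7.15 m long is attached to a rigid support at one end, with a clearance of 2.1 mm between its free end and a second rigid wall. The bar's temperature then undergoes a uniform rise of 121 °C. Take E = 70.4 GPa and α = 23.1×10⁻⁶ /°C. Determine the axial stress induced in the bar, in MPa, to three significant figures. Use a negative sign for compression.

-176 MPa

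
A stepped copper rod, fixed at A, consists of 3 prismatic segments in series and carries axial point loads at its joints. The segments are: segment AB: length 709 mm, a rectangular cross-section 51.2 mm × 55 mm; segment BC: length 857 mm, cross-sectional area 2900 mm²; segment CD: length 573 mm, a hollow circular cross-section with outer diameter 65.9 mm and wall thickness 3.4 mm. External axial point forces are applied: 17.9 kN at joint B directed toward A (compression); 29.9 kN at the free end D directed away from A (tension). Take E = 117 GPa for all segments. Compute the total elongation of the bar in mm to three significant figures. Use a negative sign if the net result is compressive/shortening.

0.321 mm

Internal axial forces (sectioning from the free end, tension +): N_CD = 29.9 kN, N_BC = 29.9 kN, N_AB = 12 kN.
A_AB = 2816 mm².
A_CD = 667.6 mm².
δ_AB = 12000·709/(2816·117000) = 0.02582 mm
δ_BC = 29900·857/(2900·117000) = 0.07552 mm
δ_CD = 29900·573/(667.6·117000) = 0.2193 mm
δ = Σδ_i = 0.3207 mm.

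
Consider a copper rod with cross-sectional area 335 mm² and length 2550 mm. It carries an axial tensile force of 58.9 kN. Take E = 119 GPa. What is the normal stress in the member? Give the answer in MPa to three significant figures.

σ = N/A = 58900/335 = 175.8 MPa.

176 MPa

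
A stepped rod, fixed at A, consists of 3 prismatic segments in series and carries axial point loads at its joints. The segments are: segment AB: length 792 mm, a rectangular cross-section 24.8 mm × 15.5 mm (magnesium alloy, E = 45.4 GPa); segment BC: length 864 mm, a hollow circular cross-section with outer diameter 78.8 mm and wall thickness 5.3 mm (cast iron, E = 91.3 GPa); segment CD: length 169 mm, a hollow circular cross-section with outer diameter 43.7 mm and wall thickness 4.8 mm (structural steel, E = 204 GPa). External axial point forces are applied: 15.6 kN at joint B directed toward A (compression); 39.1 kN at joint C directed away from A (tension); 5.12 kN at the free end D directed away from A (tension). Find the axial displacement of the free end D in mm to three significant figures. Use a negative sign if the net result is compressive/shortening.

1.65 mm

Internal axial forces (sectioning from the free end, tension +): N_CD = 5.12 kN, N_BC = 44.22 kN, N_AB = 28.62 kN.
A_AB = 384.4 mm².
A_BC = 1224 mm².
A_CD = 586.6 mm².
δ_AB = 28620·792/(384.4·45400) = 1.299 mm
δ_BC = 44220·864/(1224·91300) = 0.3419 mm
δ_CD = 5120·169/(586.6·204000) = 0.007231 mm
δ = Σδ_i = 1.648 mm.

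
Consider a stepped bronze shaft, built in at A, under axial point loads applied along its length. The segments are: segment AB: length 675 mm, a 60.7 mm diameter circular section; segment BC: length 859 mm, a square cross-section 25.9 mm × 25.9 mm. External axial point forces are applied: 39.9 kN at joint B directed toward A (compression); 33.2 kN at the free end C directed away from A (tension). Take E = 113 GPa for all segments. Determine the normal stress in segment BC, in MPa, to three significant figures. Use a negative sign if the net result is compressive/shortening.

49.5 MPa

Internal axial forces (sectioning from the free end, tension +): N_BC = 33.2 kN, N_AB = -6.7 kN.
A_BC = 670.8 mm².
σ_BC = N_BC/A_BC = 33200/670.8 = 49.49 MPa.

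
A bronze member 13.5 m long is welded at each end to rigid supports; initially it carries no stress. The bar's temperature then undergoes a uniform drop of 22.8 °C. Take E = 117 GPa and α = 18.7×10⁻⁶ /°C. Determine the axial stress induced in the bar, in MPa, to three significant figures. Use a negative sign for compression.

49.9 MPa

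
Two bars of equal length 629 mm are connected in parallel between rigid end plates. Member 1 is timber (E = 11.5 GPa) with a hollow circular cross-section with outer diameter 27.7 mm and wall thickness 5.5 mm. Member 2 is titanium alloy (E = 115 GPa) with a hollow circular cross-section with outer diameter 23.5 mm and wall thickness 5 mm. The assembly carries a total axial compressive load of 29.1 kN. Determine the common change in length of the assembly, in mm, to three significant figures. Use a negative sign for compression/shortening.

-0.484 mm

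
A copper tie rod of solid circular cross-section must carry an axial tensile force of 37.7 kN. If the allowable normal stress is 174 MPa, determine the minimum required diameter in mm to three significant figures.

Required area A ≥ P/σ_allow = 37700/174 = 216.7 mm².
For a solid circular section, d ≥ √(4A/π) = 16.61 mm.

16.6 mm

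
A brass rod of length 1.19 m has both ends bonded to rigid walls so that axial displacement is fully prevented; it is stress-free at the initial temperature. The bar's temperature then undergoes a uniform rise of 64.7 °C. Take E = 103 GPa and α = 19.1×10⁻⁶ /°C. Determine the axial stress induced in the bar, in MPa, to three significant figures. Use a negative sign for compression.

Free thermal expansion αLΔT = 19.1e-6 · 1190 · 64.7 = 1.471 mm.
The walls impose strain ε = −(1.471)/1190 = -1.2358e-03; σ = Eε = 103000 · -1.2358e-03 = -127.3 MPa.

-127 MPa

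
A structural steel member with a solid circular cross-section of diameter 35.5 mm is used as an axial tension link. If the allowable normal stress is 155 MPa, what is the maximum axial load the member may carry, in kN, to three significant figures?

A = 989.8 mm².
P_max = σ_allow · A = 155 · 989.8 = 153400 N = 153.4 kN.

153 kN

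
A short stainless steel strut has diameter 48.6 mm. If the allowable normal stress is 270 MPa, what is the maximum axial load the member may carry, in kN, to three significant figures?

A = 1855 mm².
P_max = σ_allow · A = 270 · 1855 = 500900 N = 500.9 kN.

501 kN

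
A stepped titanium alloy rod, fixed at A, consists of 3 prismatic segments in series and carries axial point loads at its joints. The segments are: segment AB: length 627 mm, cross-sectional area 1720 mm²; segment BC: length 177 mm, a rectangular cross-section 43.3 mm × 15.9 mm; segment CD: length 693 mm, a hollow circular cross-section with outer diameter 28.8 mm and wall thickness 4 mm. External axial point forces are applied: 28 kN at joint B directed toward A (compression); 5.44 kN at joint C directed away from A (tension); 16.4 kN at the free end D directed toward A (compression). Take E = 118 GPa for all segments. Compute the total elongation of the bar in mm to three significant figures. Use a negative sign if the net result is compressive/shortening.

Internal axial forces (sectioning from the free end, tension +): N_CD = -16.4 kN, N_BC = -10.96 kN, N_AB = -38.96 kN.
A_BC = 688.5 mm².
A_CD = 311.6 mm².
δ_AB = -38960·627/(1720·118000) = -0.1204 mm
δ_BC = -10960·177/(688.5·118000) = -0.02388 mm
δ_CD = -16400·693/(311.6·118000) = -0.3091 mm
δ = Σδ_i = -0.4533 mm.

-0.453 mm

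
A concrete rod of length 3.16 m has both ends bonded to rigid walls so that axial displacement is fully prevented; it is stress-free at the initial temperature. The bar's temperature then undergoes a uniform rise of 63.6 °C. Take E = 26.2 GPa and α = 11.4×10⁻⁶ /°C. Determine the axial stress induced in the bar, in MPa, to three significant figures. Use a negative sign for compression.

-19.0 MPa

Free thermal expansion αLΔT = 11.4e-6 · 3160 · 63.6 = 2.291 mm.
The walls impose strain ε = −(2.291)/3160 = -7.2504e-04; σ = Eε = 26200 · -7.2504e-04 = -19 MPa.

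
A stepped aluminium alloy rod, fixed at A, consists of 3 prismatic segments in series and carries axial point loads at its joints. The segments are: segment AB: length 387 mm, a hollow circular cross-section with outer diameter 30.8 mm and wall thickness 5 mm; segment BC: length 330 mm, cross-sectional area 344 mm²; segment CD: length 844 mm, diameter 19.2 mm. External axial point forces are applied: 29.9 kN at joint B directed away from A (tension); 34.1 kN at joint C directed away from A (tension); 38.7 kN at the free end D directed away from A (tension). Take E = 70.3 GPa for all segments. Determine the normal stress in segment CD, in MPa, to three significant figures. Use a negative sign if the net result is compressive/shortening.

Internal axial forces (sectioning from the free end, tension +): N_CD = 38.7 kN, N_BC = 72.8 kN, N_AB = 102.7 kN.
A_CD = 289.5 mm².
σ_CD = N_CD/A_CD = 38700/289.5 = 133.7 MPa.

134 MPa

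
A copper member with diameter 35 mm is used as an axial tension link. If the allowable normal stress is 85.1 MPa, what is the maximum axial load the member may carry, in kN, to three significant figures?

A = 962.1 mm².
P_max = σ_allow · A = 85.1 · 962.1 = 81880 N = 81.88 kN.

81.9 kN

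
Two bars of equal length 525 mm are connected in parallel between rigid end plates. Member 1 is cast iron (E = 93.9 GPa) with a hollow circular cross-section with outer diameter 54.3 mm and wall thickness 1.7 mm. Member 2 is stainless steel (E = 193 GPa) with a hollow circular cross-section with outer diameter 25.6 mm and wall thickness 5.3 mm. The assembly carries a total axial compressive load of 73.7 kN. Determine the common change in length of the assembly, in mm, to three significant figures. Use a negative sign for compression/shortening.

-0.422 mm

A_1 = 280.9 mm².
A_2 = 338 mm².
Equal strain + equilibrium ⇒ each member carries load in proportion to AE: A₁E₁ = 26380000 N, A₂E₂ = 65230000 N, ΣAE = 91610000 N.
δ = PL/ΣAE = -73700·525/91610000 = -0.4223 mm.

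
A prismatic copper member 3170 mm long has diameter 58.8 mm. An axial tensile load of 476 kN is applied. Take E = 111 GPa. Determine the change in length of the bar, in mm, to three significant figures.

A = 2715 mm².
δ_mech = NL/(AE) = 476000·3170/(2715·111000) = 5.006 mm.

5.01 mm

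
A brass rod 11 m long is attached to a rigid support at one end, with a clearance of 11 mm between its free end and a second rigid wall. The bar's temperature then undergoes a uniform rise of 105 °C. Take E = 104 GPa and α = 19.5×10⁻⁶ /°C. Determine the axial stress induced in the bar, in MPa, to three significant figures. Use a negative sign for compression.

-109 MPa

Free thermal expansion αLΔT = 19.5e-6 · 11000 · 105 = 22.52 mm.
The walls engage after the gap closes; constrained expansion = 22.52 − 11 = 11.52 mm.
The walls impose strain ε = −(11.52)/11000 = -1.0475e-03; σ = Eε = 104000 · -1.0475e-03 = -108.9 MPa.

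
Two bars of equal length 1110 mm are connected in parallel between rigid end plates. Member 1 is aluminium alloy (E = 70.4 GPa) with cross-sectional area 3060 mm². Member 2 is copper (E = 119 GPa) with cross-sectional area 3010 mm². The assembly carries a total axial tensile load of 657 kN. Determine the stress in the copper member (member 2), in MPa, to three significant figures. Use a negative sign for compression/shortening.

136 MPa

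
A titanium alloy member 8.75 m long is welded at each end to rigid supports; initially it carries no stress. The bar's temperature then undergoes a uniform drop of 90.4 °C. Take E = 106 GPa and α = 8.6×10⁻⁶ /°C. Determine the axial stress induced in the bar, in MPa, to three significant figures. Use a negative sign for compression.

82.4 MPa

Free thermal expansion αLΔT = 8.6e-6 · 8750 · -90.4 = -6.803 mm.
The walls impose strain ε = −(-6.803)/8750 = 7.7744e-04; σ = Eε = 106000 · 7.7744e-04 = 82.41 MPa.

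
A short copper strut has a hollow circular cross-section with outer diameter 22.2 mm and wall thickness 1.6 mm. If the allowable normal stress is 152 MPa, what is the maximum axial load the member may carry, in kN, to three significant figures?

A = 103.5 mm².
P_max = σ_allow · A = 152 · 103.5 = 15740 N = 15.74 kN.

15.7 kN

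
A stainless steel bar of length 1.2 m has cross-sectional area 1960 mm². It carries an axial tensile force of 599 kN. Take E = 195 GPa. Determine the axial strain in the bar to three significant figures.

0.00157

σ = N/A = 305.6 MPa; ε = σ/E = 305.6/195000 = 1.567e-03.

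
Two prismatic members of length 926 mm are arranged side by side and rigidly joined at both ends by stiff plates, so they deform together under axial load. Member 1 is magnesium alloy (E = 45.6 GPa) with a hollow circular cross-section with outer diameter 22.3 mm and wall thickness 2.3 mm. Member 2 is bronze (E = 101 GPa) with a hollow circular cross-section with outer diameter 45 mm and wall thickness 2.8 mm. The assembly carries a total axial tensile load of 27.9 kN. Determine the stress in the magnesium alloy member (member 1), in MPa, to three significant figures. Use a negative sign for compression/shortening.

A_1 = 144.5 mm².
A_2 = 371.2 mm².
Equal strain + equilibrium ⇒ each member carries load in proportion to AE: A₁E₁ = 6590000 N, A₂E₂ = 37490000 N, ΣAE = 44080000 N.
σ₁ = P·E₁/ΣAE = 27900·45600/44080000 = 28.86 MPa.

28.9 MPa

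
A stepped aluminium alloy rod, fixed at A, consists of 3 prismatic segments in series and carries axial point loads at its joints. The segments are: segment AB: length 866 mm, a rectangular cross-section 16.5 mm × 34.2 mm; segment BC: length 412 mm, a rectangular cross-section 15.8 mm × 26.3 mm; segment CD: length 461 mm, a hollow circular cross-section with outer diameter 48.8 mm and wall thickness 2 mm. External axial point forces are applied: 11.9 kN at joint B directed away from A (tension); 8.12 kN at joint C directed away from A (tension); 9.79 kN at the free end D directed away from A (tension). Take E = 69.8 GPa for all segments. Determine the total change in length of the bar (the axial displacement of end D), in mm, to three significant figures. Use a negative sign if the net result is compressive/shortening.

1.13 mm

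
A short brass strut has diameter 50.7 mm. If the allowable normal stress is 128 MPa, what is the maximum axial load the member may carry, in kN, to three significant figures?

258 kN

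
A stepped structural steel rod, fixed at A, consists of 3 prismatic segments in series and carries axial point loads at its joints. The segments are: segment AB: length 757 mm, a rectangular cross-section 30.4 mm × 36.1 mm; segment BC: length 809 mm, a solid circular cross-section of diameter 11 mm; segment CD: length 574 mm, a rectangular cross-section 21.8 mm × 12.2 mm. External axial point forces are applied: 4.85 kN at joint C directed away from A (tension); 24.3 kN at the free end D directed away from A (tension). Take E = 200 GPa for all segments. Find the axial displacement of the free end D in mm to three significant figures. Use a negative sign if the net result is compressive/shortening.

1.60 mm

Internal axial forces (sectioning from the free end, tension +): N_CD = 24.3 kN, N_BC = 29.15 kN, N_AB = 29.15 kN.
A_AB = 1097 mm².
A_BC = 95.03 mm².
A_CD = 266 mm².
δ_AB = 29150·757/(1097·200000) = 0.1005 mm
δ_BC = 29150·809/(95.03·200000) = 1.241 mm
δ_CD = 24300·574/(266·200000) = 0.2622 mm
δ = Σδ_i = 1.604 mm.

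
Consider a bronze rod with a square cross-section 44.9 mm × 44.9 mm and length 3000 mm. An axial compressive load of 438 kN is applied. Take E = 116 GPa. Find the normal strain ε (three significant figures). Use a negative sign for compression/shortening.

-0.00187

A = 2016 mm².
σ = N/A = -217.3 MPa; ε = σ/E = -217.3/116000 = -1.873e-03.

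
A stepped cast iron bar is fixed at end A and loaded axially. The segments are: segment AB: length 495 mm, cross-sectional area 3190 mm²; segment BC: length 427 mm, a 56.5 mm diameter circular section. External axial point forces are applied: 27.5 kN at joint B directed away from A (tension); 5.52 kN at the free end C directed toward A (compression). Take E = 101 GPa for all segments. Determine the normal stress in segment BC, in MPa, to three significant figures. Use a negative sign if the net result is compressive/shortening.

-2.20 MPa

Internal axial forces (sectioning from the free end, tension +): N_BC = -5.52 kN, N_AB = 21.98 kN.
A_BC = 2507 mm².
σ_BC = N_BC/A_BC = -5520/2507 = -2.202 MPa.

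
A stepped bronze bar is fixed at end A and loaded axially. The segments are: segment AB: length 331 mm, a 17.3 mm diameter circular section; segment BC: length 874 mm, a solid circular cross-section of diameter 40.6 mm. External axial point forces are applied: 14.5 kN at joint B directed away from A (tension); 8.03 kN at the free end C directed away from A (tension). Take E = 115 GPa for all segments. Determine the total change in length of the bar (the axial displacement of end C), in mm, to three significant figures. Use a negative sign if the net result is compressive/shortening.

Internal axial forces (sectioning from the free end, tension +): N_BC = 8.03 kN, N_AB = 22.53 kN.
A_AB = 235.1 mm².
A_BC = 1295 mm².
δ_AB = 22530·331/(235.1·115000) = 0.2759 mm
δ_BC = 8030·874/(1295·115000) = 0.04714 mm
δ = Σδ_i = 0.323 mm.

0.323 mm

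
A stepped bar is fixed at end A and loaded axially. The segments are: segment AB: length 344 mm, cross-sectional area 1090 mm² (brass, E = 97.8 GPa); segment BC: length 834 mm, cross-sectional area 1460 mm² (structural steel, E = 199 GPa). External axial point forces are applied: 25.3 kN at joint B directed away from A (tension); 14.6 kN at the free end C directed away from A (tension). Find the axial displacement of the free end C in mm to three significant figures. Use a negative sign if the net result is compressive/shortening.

Internal axial forces (sectioning from the free end, tension +): N_BC = 14.6 kN, N_AB = 39.9 kN.
δ_AB = 39900·344/(1090·97800) = 0.1288 mm
δ_BC = 14600·834/(1460·199000) = 0.04191 mm
δ = Σδ_i = 0.1707 mm.

0.171 mm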